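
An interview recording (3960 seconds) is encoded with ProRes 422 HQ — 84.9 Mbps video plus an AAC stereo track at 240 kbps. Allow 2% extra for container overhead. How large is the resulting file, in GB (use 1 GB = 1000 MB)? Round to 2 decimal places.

Audio: 240 kbps = 0.240 Mbps.
Total bitrate: 84.9 + 0.240 = 85.140 Mbps.
Stream data: 85.140 Mbps × 3960 s = 337154.4 Mb.
With 2% container overhead: ×1.02.
343,897 Mb ÷ 8 = 42,987 MB → 42.99 GB.

42.99 GB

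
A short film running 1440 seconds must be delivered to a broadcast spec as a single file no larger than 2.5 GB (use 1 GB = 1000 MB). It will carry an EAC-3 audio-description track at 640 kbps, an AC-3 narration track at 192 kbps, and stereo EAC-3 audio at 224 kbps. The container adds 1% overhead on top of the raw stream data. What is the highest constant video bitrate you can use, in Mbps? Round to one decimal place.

12.7 Mbps

Budget: 2.5 GB = 20000.0 Mb.
Stream payload after overhead: 20000.0 / 1.01 = 19802.0 Mb.
Total bitrate budget: 19802.0 Mb / 1440 s = 13.751 Mbps.
Audio total: 640 + 192 + 224 = 1056 kbps = 1.056 Mbps.
Video: 13.751 − 1.056 = 12.695 Mbps.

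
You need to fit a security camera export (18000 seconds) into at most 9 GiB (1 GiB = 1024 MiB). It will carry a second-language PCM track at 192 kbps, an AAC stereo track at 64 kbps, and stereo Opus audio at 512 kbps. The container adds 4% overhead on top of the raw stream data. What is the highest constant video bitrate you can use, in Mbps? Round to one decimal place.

3.4 Mbps

Budget: 9 GiB = 77309.4 Mb.
Stream payload after overhead: 77309.4 / 1.04 = 74336.0 Mb.
Total bitrate budget: 74336.0 Mb / 18000 s = 4.130 Mbps.
Audio total: 192 + 64 + 512 = 768 kbps = 0.768 Mbps.
Video: 4.130 − 0.768 = 3.362 Mbps.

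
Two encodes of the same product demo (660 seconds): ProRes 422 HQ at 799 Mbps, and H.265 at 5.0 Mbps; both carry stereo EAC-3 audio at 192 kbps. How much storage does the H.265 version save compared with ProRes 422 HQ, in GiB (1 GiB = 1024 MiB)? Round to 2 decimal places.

Audio: 192 kbps = 0.192 Mbps.
ProRes 422 HQ: 799.192 Mbps × 660 s = 527466.7 Mb = 61.405 GiB.
H.265: 5.192 Mbps × 660 s = 3426.7 Mb = 0.399 GiB.
Saving: 61.405 − 0.399 = 61.006 GiB.

61.01 GiB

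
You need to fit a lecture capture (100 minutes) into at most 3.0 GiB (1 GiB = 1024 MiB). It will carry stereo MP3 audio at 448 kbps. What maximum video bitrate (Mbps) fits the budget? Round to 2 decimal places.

Budget: 3.0 GiB = 25769.8 Mb.
100 min = 6000 s
Total bitrate budget: 25769.8 Mb / 6000 s = 4.295 Mbps.
Audio: 448 kbps = 0.448 Mbps.
Video: 4.295 − 0.448 = 3.847 Mbps.

3.85 Mbps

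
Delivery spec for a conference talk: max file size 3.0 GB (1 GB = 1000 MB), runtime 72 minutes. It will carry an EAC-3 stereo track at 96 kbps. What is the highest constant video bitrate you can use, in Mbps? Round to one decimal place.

5.5 Mbps

Budget: 3.0 GB = 24000.0 Mb.
72 min = 4320 s
Total bitrate budget: 24000.0 Mb / 4320 s = 5.556 Mbps.
Audio: 96 kbps = 0.096 Mbps.
Video: 5.556 − 0.096 = 5.460 Mbps.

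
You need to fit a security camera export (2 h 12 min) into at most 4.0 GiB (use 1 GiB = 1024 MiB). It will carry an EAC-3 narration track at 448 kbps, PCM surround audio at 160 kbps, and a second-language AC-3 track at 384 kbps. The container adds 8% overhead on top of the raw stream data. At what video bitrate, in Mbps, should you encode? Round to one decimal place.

Budget: 4.0 GiB = 34359.7 Mb.
Stream payload after overhead: 34359.7 / 1.08 = 31814.6 Mb.
2 h 12 min = 132 min = 7920 s
Total bitrate budget: 31814.6 Mb / 7920 s = 4.017 Mbps.
Audio total: 448 + 160 + 384 = 992 kbps = 0.992 Mbps.
Video: 4.017 − 0.992 = 3.025 Mbps.

3.0 Mbps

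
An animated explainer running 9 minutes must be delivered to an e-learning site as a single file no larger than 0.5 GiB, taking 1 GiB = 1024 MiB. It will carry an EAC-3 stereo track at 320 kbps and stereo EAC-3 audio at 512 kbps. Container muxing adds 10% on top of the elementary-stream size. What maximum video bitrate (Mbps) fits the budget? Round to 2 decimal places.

Budget: 0.5 GiB = 4295.0 Mb.
Stream payload after overhead: 4295.0 / 1.10 = 3904.5 Mb.
9 min = 540 s
Total bitrate budget: 3904.5 Mb / 540 s = 7.231 Mbps.
Audio total: 320 + 512 = 832 kbps = 0.832 Mbps.
Video: 7.231 − 0.832 = 6.399 Mbps.

6.40 Mbps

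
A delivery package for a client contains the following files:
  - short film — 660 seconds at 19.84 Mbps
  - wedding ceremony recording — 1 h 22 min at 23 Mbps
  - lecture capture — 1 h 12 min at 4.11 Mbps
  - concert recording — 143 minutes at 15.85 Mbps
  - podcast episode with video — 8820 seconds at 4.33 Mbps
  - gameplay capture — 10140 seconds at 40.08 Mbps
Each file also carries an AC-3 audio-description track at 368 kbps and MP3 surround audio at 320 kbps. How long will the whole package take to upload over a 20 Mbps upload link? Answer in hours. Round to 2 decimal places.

Audio total: 368 + 320 = 688 kbps = 0.688 Mbps.
short film: 20.528 Mbps × 660 s = 13548.5 Mb
wedding ceremony recording: 23.688 Mbps × 4920 s = 116545.0 Mb
lecture capture: 4.798 Mbps × 4320 s = 20727.4 Mb
concert recording: 16.538 Mbps × 8580 s = 141896.0 Mb
podcast episode with video: 5.018 Mbps × 8820 s = 44258.8 Mb
gameplay capture: 40.768 Mbps × 10140 s = 413387.5 Mb
Total: 750363.1 Mb = 93795.4 MB.
At 20 Mbps: 750363.1 / 20 = 37518 s ≈ 10.4 hours.

10.42 hours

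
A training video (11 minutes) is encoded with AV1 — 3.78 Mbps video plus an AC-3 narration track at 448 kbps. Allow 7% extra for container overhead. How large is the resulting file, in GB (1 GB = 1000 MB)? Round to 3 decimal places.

0.373 GB

11 min = 660 s
Audio: 448 kbps = 0.448 Mbps.
Total bitrate: 3.78 + 0.448 = 4.228 Mbps.
Stream data: 4.228 Mbps × 660 s = 2790.5 Mb.
With 7% container overhead: ×1.07.
2,986 Mb ÷ 8 = 373.2 MB → 0.3732 GB.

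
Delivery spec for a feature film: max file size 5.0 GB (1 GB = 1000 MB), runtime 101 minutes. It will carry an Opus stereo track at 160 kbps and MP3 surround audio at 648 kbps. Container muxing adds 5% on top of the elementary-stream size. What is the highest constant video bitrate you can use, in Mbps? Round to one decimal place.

Budget: 5.0 GB = 40000.0 Mb.
Stream payload after overhead: 40000.0 / 1.05 = 38095.2 Mb.
101 min = 6060 s
Total bitrate budget: 38095.2 Mb / 6060 s = 6.286 Mbps.
Audio total: 160 + 648 = 808 kbps = 0.808 Mbps.
Video: 6.286 − 0.808 = 5.478 Mbps.

5.5 Mbps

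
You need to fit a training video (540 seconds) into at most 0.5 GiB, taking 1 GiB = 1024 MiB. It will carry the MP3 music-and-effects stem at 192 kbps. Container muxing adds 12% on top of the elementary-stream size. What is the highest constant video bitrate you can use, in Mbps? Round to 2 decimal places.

6.91 Mbps

Budget: 0.5 GiB = 4295.0 Mb.
Stream payload after overhead: 4295.0 / 1.12 = 3834.8 Mb.
Total bitrate budget: 3834.8 Mb / 540 s = 7.101 Mbps.
Audio: 192 kbps = 0.192 Mbps.
Video: 7.101 − 0.192 = 6.909 Mbps.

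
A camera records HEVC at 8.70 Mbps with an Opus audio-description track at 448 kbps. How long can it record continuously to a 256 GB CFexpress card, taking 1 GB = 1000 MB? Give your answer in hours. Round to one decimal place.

62.2 hours

Audio: 448 kbps = 0.448 Mbps.
Total bitrate: 8.70 + 0.448 = 9.148 Mbps.
Capacity: 256 GB = 2,048,000 Mb.
Recording time: 2,048,000 / 9.148 = 223,874 s ≈ 62.2 hours.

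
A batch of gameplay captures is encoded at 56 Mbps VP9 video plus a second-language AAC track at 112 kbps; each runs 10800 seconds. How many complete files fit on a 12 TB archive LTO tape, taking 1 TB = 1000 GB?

158

Audio: 112 kbps = 0.112 Mbps.
Total bitrate: 56.112 Mbps.
Per item: 56.112 Mbps × 10800 s = 606,010 Mb = 75,751 MB.
Capacity: 12 TB = 96,000,000 Mb; 158.41 items → 158 complete.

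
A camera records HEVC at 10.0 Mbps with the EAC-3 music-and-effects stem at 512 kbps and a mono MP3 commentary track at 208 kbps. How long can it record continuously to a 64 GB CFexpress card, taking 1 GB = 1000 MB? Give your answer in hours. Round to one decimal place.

Audio total: 512 + 208 = 720 kbps = 0.720 Mbps.
Total bitrate: 10.0 + 0.720 = 10.720 Mbps.
Capacity: 64 GB = 512,000 Mb.
Recording time: 512,000 / 10.720 = 47,761 s ≈ 13.3 hours.

13.3 hours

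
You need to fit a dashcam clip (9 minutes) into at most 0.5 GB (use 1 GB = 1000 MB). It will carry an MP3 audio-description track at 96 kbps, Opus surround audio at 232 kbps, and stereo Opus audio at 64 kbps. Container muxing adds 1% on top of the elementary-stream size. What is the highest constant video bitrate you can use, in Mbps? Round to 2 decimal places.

Budget: 0.5 GB = 4000.0 Mb.
Stream payload after overhead: 4000.0 / 1.01 = 3960.4 Mb.
9 min = 540 s
Total bitrate budget: 3960.4 Mb / 540 s = 7.334 Mbps.
Audio total: 96 + 232 + 64 = 392 kbps = 0.392 Mbps.
Video: 7.334 − 0.392 = 6.942 Mbps.

6.94 Mbps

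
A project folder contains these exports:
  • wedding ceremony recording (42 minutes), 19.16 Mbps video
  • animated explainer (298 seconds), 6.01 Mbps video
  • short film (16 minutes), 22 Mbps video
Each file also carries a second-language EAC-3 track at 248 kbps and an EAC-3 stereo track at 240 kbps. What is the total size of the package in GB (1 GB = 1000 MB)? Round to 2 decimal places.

9.13 GB

Audio total: 248 + 240 = 488 kbps = 0.488 Mbps.
wedding ceremony recording: 19.648 Mbps × 2520 s = 49513.0 Mb
animated explainer: 6.498 Mbps × 298 s = 1936.4 Mb
short film: 22.488 Mbps × 960 s = 21588.5 Mb
Total: 73037.8 Mb = 9129.7 MB.
= 9.130 GB.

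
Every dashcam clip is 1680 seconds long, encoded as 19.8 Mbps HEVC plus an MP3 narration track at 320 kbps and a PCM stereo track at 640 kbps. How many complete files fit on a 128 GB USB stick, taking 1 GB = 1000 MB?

Audio total: 320 + 640 = 960 kbps = 0.960 Mbps.
Total bitrate: 20.760 Mbps.
Per item: 20.760 Mbps × 1680 s = 34,877 Mb = 4,360 MB.
Capacity: 128 GB = 1,024,000 Mb; 29.36 items → 29 complete.

29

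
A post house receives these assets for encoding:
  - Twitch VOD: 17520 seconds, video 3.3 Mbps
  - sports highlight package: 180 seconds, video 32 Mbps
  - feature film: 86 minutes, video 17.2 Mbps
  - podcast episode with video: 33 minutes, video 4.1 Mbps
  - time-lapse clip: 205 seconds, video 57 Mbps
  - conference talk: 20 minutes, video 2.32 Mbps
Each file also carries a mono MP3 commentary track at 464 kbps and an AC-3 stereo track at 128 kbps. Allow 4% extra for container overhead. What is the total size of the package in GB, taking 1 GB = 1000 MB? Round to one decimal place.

Audio total: 464 + 128 = 592 kbps = 0.592 Mbps.
Twitch VOD: 3.892 Mbps × 17520 s × 1.04 = 70915.4 Mb
sports highlight package: 32.592 Mbps × 180 s × 1.04 = 6101.2 Mb
feature film: 17.792 Mbps × 5160 s × 1.04 = 95479.0 Mb
podcast episode with video: 4.692 Mbps × 1980 s × 1.04 = 9661.8 Mb
time-lapse clip: 57.592 Mbps × 205 s × 1.04 = 12278.6 Mb
conference talk: 2.912 Mbps × 1200 s × 1.04 = 3634.2 Mb
Total: 198070.1 Mb = 24758.8 MB.
= 24.76 GB.

24.8 GB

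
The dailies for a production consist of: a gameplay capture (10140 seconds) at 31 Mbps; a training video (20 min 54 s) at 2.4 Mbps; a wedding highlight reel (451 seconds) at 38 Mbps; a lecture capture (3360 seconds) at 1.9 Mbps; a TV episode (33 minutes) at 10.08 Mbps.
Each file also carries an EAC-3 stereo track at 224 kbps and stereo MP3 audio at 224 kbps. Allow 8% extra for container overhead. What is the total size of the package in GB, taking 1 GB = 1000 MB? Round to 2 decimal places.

Audio total: 224 + 224 = 448 kbps = 0.448 Mbps.
gameplay capture: 31.448 Mbps × 10140 s × 1.08 = 344393.3 Mb
training video: 2.848 Mbps × 1254 s × 1.08 = 3857.1 Mb
wedding highlight reel: 38.448 Mbps × 451 s × 1.08 = 18727.3 Mb
lecture capture: 2.348 Mbps × 3360 s × 1.08 = 8520.4 Mb
TV episode: 10.528 Mbps × 1980 s × 1.08 = 22513.1 Mb
Total: 398011.2 Mb = 49751.4 MB.
= 49.75 GB.

49.75 GB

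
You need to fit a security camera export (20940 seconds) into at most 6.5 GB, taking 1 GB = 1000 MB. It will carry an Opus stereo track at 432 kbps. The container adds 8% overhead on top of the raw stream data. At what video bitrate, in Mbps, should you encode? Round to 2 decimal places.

1.87 Mbps

Budget: 6.5 GB = 52000.0 Mb.
Stream payload after overhead: 52000.0 / 1.08 = 48148.1 Mb.
Total bitrate budget: 48148.1 Mb / 20940 s = 2.299 Mbps.
Audio: 432 kbps = 0.432 Mbps.
Video: 2.299 − 0.432 = 1.867 Mbps.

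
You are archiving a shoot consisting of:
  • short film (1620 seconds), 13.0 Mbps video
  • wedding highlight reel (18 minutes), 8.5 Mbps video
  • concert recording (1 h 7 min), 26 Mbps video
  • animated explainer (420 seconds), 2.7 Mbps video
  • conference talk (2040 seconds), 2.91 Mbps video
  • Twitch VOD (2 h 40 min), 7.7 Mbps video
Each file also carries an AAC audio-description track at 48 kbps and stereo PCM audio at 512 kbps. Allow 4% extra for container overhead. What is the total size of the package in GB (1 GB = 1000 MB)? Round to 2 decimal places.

29.41 GB

Audio total: 48 + 512 = 560 kbps = 0.560 Mbps.
short film: 13.560 Mbps × 1620 s × 1.04 = 22845.9 Mb
wedding highlight reel: 9.060 Mbps × 1080 s × 1.04 = 10176.2 Mb
concert recording: 26.560 Mbps × 4020 s × 1.04 = 111042.0 Mb
animated explainer: 3.260 Mbps × 420 s × 1.04 = 1424.0 Mb
conference talk: 3.470 Mbps × 2040 s × 1.04 = 7362.0 Mb
Twitch VOD: 8.260 Mbps × 9600 s × 1.04 = 82467.8 Mb
Total: 235317.9 Mb = 29414.7 MB.
= 29.41 GB.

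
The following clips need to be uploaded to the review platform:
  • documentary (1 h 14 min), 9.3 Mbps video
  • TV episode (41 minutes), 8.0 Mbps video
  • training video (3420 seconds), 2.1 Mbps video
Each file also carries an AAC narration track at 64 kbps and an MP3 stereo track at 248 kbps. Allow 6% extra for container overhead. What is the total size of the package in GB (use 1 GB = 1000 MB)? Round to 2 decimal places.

Audio total: 64 + 248 = 312 kbps = 0.312 Mbps.
documentary: 9.612 Mbps × 4440 s × 1.06 = 45237.9 Mb
TV episode: 8.312 Mbps × 2460 s × 1.06 = 21674.4 Mb
training video: 2.412 Mbps × 3420 s × 1.06 = 8744.0 Mb
Total: 75656.3 Mb = 9457.0 MB.
= 9.457 GB.

9.46 GB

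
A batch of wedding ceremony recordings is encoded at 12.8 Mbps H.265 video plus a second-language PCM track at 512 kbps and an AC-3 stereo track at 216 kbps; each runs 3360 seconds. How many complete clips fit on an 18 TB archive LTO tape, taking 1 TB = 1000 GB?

3168

Audio total: 512 + 216 = 728 kbps = 0.728 Mbps.
Total bitrate: 13.528 Mbps.
Per item: 13.528 Mbps × 3360 s = 45,454 Mb = 5,682 MB.
Capacity: 18 TB = 144,000,000 Mb; 3168.03 items → 3168 complete.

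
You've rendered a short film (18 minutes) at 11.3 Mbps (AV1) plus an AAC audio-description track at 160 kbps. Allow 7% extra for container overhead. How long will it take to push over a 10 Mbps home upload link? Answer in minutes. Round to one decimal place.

22.1 minutes

18 min = 1080 s
Audio: 160 kbps = 0.160 Mbps.
Total bitrate: 11.460 Mbps.
File: 11.460 Mbps × 1080 s = 12376.8 Mb.
With 7% container overhead: ×1.07. → 13243.2 Mb.
At 10 Mbps: 13243.2 / 10 = 1324.3 s ≈ 22.1 minutes.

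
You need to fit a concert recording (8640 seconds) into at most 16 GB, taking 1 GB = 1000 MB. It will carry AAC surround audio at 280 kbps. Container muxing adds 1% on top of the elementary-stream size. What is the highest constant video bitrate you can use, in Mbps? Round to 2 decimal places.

Budget: 16 GB = 128000.0 Mb.
Stream payload after overhead: 128000.0 / 1.01 = 126732.7 Mb.
Total bitrate budget: 126732.7 Mb / 8640 s = 14.668 Mbps.
Audio: 280 kbps = 0.280 Mbps.
Video: 14.668 − 0.280 = 14.388 Mbps.

14.39 Mbps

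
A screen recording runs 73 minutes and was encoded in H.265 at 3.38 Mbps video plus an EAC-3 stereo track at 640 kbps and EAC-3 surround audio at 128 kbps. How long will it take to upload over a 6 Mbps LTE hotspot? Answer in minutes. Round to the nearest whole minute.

50 minutes

73 min = 4380 s
Audio total: 640 + 128 = 768 kbps = 0.768 Mbps.
Total bitrate: 4.148 Mbps.
File: 4.148 Mbps × 4380 s = 18168.2 Mb.
At 6 Mbps: 18168.2 / 6 = 3028.0 s ≈ 50.5 minutes.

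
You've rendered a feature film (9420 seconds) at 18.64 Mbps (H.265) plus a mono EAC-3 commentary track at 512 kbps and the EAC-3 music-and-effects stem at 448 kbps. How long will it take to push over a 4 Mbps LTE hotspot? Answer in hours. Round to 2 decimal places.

Audio total: 512 + 448 = 960 kbps = 0.960 Mbps.
Total bitrate: 19.600 Mbps.
File: 19.600 Mbps × 9420 s = 184632.0 Mb.
At 4 Mbps: 184632.0 / 4 = 46158.0 s ≈ 12.8 hours.

12.82 hours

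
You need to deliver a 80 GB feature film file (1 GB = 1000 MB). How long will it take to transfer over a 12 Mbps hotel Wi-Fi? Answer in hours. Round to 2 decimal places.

File: 80 GB = 640000.0 Mb.
At 12 Mbps: 640000.0 / 12 = 53333.3 s ≈ 14.8 hours.

14.81 hours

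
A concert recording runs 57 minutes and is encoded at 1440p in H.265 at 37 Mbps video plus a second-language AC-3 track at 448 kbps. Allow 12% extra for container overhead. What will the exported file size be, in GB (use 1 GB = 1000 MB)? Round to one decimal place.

57 min = 3420 s
Audio: 448 kbps = 0.448 Mbps.
Total bitrate: 37 + 0.448 = 37.448 Mbps.
Stream data: 37.448 Mbps × 3420 s = 128072.2 Mb.
With 12% container overhead: ×1.12.
143,441 Mb ÷ 8 = 17,930 MB → 17.93 GB.

17.9 GB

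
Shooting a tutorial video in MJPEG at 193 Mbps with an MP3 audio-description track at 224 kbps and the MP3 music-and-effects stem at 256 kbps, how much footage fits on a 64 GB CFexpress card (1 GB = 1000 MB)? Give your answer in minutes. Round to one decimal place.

Audio total: 224 + 256 = 480 kbps = 0.480 Mbps.
Total bitrate: 193 + 0.480 = 193.480 Mbps.
Capacity: 64 GB = 512,000 Mb.
Recording time: 512,000 / 193.480 = 2,646 s ≈ 44.1 minutes.

44.1 minutes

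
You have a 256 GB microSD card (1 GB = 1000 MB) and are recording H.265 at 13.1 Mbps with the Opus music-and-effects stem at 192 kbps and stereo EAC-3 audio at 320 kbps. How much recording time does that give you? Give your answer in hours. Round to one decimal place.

41.8 hours

Audio total: 192 + 320 = 512 kbps = 0.512 Mbps.
Total bitrate: 13.1 + 0.512 = 13.612 Mbps.
Capacity: 256 GB = 2,048,000 Mb.
Recording time: 2,048,000 / 13.612 = 150,455 s ≈ 41.8 hours.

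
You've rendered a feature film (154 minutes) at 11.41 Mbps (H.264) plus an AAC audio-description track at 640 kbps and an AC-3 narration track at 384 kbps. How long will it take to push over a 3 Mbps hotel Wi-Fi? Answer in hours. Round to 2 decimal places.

154 min = 9240 s
Audio total: 640 + 384 = 1024 kbps = 1.024 Mbps.
Total bitrate: 12.434 Mbps.
File: 12.434 Mbps × 9240 s = 114890.2 Mb.
At 3 Mbps: 114890.2 / 3 = 38296.7 s ≈ 10.6 hours.

10.64 hours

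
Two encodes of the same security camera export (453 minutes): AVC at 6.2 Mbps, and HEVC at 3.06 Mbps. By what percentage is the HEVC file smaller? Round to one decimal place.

50.6%

453 min = 27180 s
AVC: 6.200 Mbps × 27180 s = 168516.0 Mb = 21.064 GB.
HEVC: 3.060 Mbps × 27180 s = 83170.8 Mb = 10.396 GB.
Reduction: (1 − 10.396/21.064) × 100 = 50.65%.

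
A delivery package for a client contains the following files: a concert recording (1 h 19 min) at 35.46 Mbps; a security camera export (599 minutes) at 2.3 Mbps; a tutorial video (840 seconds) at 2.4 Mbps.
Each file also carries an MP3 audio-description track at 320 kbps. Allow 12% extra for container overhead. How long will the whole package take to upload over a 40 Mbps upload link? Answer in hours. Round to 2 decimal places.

2.07 hours

Audio: 320 kbps = 0.320 Mbps.
concert recording: 35.780 Mbps × 4740 s × 1.12 = 189948.9 Mb
security camera export: 2.620 Mbps × 35940 s × 1.12 = 105462.3 Mb
tutorial video: 2.720 Mbps × 840 s × 1.12 = 2559.0 Mb
Total: 297970.2 Mb = 37246.3 MB.
At 40 Mbps: 297970.2 / 40 = 7449 s ≈ 2.07 hours.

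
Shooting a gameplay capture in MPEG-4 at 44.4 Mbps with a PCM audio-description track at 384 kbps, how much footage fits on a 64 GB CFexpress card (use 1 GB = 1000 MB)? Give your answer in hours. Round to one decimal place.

Audio: 384 kbps = 0.384 Mbps.
Total bitrate: 44.4 + 0.384 = 44.784 Mbps.
Capacity: 64 GB = 512,000 Mb.
Recording time: 512,000 / 44.784 = 11,433 s ≈ 3.18 hours.

3.2 hours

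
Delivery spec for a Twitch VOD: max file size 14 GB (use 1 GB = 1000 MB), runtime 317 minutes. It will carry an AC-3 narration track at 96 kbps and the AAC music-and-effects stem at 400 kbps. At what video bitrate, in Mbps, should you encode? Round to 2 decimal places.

Budget: 14 GB = 112000.0 Mb.
317 min = 19020 s
Total bitrate budget: 112000.0 Mb / 19020 s = 5.889 Mbps.
Audio total: 96 + 400 = 496 kbps = 0.496 Mbps.
Video: 5.889 − 0.496 = 5.393 Mbps.

5.39 Mbps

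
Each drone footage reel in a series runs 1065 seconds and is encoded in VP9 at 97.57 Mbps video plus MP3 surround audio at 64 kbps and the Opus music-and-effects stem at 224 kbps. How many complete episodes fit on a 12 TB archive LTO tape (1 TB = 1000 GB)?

Audio total: 64 + 224 = 288 kbps = 0.288 Mbps.
Total bitrate: 97.858 Mbps.
Per item: 97.858 Mbps × 1065 s = 104,219 Mb = 13,027 MB.
Capacity: 12 TB = 96,000,000 Mb; 921.14 items → 921 complete.

921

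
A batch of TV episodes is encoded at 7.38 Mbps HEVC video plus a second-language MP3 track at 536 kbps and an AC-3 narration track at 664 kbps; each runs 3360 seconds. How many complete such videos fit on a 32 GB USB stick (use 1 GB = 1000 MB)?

8

Audio total: 536 + 664 = 1200 kbps = 1.200 Mbps.
Total bitrate: 8.580 Mbps.
Per item: 8.580 Mbps × 3360 s = 28,829 Mb = 3,604 MB.
Capacity: 32 GB = 256,000 Mb; 8.88 items → 8 complete.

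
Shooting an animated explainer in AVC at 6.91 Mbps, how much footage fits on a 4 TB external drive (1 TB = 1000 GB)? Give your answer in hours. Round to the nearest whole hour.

Capacity: 4 TB = 32,000,000 Mb.
Recording time: 32,000,000 / 6.910 = 4,630,970 s ≈ 1,286 hours.

1286 hours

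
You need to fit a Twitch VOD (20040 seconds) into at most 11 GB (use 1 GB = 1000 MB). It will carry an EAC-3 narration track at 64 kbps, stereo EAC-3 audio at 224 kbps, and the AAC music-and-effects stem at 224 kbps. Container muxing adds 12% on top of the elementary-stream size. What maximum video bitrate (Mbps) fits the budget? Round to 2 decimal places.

Budget: 11 GB = 88000.0 Mb.
Stream payload after overhead: 88000.0 / 1.12 = 78571.4 Mb.
Total bitrate budget: 78571.4 Mb / 20040 s = 3.921 Mbps.
Audio total: 64 + 224 + 224 = 512 kbps = 0.512 Mbps.
Video: 3.921 − 0.512 = 3.409 Mbps.

3.41 Mbps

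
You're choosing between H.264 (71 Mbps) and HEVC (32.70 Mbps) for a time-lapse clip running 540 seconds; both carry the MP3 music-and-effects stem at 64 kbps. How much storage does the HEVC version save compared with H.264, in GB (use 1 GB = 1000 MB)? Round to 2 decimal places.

Audio: 64 kbps = 0.064 Mbps.
H.264: 71.064 Mbps × 540 s = 38374.6 Mb = 4.797 GB.
HEVC: 32.764 Mbps × 540 s = 17692.6 Mb = 2.212 GB.
Saving: 4.797 − 2.212 = 2.585 GB.

2.59 GB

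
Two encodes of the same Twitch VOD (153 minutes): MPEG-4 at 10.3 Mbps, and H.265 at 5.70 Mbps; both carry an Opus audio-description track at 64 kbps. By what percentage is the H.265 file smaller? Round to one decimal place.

153 min = 9180 s
Audio: 64 kbps = 0.064 Mbps.
MPEG-4: 10.364 Mbps × 9180 s = 95141.5 Mb = 11.893 GB.
H.265: 5.764 Mbps × 9180 s = 52913.5 Mb = 6.614 GB.
Reduction: (1 − 6.614/11.893) × 100 = 44.38%.

44.4%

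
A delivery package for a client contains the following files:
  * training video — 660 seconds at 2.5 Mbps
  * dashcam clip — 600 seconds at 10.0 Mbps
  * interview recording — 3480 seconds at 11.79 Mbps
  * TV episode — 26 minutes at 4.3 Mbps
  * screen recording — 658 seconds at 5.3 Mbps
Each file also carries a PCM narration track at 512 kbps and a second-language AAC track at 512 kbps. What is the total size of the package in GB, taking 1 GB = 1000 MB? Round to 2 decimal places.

Audio total: 512 + 512 = 1024 kbps = 1.024 Mbps.
training video: 3.524 Mbps × 660 s = 2325.8 Mb
dashcam clip: 11.024 Mbps × 600 s = 6614.4 Mb
interview recording: 12.814 Mbps × 3480 s = 44592.7 Mb
TV episode: 5.324 Mbps × 1560 s = 8305.4 Mb
screen recording: 6.324 Mbps × 658 s = 4161.2 Mb
Total: 65999.6 Mb = 8249.9 MB.
= 8.250 GB.

8.25 GB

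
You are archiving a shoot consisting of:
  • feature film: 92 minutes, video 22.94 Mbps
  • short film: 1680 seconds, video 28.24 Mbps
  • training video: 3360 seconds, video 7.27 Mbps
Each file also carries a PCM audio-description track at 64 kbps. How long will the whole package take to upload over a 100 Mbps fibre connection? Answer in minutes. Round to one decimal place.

33.2 minutes

Audio: 64 kbps = 0.064 Mbps.
feature film: 23.004 Mbps × 5520 s = 126982.1 Mb
short film: 28.304 Mbps × 1680 s = 47550.7 Mb
training video: 7.334 Mbps × 3360 s = 24642.2 Mb
Total: 199175.0 Mb = 24896.9 MB.
At 100 Mbps: 199175.0 / 100 = 1992 s ≈ 33.2 minutes.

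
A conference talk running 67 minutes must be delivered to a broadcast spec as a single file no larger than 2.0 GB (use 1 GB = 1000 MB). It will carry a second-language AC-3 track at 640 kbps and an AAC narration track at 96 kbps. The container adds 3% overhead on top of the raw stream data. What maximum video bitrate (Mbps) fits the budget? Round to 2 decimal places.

Budget: 2.0 GB = 16000.0 Mb.
Stream payload after overhead: 16000.0 / 1.03 = 15534.0 Mb.
67 min = 4020 s
Total bitrate budget: 15534.0 Mb / 4020 s = 3.864 Mbps.
Audio total: 640 + 96 = 736 kbps = 0.736 Mbps.
Video: 3.864 − 0.736 = 3.128 Mbps.

3.13 Mbps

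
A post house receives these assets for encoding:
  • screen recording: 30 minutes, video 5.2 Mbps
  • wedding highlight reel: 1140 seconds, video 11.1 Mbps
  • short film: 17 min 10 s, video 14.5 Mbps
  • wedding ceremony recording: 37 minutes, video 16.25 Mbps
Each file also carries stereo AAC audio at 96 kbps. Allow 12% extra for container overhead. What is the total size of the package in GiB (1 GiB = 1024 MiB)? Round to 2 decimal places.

9.60 GiB

Audio: 96 kbps = 0.096 Mbps.
screen recording: 5.296 Mbps × 1800 s × 1.12 = 10676.7 Mb
wedding highlight reel: 11.196 Mbps × 1140 s × 1.12 = 14295.1 Mb
short film: 14.596 Mbps × 1030 s × 1.12 = 16837.9 Mb
wedding ceremony recording: 16.346 Mbps × 2220 s × 1.12 = 40642.7 Mb
Total: 82452.4 Mb = 10306.6 MB.
= 9.599 GiB.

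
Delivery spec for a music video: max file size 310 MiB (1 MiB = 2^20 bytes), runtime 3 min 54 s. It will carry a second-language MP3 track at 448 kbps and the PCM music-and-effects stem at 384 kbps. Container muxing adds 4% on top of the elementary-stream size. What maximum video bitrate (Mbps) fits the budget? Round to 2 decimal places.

9.85 Mbps

Budget: 310 MiB = 2600.5 Mb.
Stream payload after overhead: 2600.5 / 1.04 = 2500.5 Mb.
3 min 54 s = 234 s
Total bitrate budget: 2500.5 Mb / 234 s = 10.686 Mbps.
Audio total: 448 + 384 = 832 kbps = 0.832 Mbps.
Video: 10.686 − 0.832 = 9.854 Mbps.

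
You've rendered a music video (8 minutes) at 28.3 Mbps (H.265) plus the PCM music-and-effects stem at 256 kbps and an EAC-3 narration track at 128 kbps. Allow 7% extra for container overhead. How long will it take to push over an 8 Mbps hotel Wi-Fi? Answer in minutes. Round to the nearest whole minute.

8 min = 480 s
Audio total: 256 + 128 = 384 kbps = 0.384 Mbps.
Total bitrate: 28.684 Mbps.
File: 28.684 Mbps × 480 s = 13768.3 Mb.
With 7% container overhead: ×1.07. → 14732.1 Mb.
At 8 Mbps: 14732.1 / 8 = 1841.5 s ≈ 30.7 minutes.

31 minutes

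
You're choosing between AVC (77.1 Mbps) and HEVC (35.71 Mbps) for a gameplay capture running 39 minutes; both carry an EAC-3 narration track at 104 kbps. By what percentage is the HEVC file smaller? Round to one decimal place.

39 min = 2340 s
Audio: 104 kbps = 0.104 Mbps.
AVC: 77.204 Mbps × 2340 s = 180657.4 Mb = 21.031 GiB.
HEVC: 35.814 Mbps × 2340 s = 83804.8 Mb = 9.756 GiB.
Reduction: (1 − 9.756/21.031) × 100 = 53.61%.

53.6%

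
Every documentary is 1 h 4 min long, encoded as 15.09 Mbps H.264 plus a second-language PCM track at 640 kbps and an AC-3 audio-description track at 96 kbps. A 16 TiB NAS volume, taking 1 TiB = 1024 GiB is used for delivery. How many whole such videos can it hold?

1 h 4 min = 64 min = 3840 s
Audio total: 640 + 96 = 736 kbps = 0.736 Mbps.
Total bitrate: 15.826 Mbps.
Per item: 15.826 Mbps × 3840 s = 60,772 Mb = 7,596 MB.
Capacity: 16 TiB = 140,737,488 Mb; 2315.83 items → 2315 complete.

2315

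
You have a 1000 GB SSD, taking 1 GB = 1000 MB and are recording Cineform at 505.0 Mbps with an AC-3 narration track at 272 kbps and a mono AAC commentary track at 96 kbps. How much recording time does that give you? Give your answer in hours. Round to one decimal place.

4.4 hours

Audio total: 272 + 96 = 368 kbps = 0.368 Mbps.
Total bitrate: 505.0 + 0.368 = 505.368 Mbps.
Capacity: 1000 GB = 8,000,000 Mb.
Recording time: 8,000,000 / 505.368 = 15,830 s ≈ 4.40 hours.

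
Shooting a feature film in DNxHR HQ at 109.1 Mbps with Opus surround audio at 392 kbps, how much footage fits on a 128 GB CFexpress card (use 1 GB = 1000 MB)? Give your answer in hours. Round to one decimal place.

Audio: 392 kbps = 0.392 Mbps.
Total bitrate: 109.1 + 0.392 = 109.492 Mbps.
Capacity: 128 GB = 1,024,000 Mb.
Recording time: 1,024,000 / 109.492 = 9,352 s ≈ 2.60 hours.

2.6 hours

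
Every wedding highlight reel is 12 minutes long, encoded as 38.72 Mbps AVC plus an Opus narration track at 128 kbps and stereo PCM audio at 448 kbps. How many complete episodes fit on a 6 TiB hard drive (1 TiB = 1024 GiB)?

12 min = 720 s
Audio total: 128 + 448 = 576 kbps = 0.576 Mbps.
Total bitrate: 39.296 Mbps.
Per item: 39.296 Mbps × 720 s = 28,293 Mb = 3,537 MB.
Capacity: 6 TiB = 52,776,558 Mb; 1865.35 items → 1865 complete.

1865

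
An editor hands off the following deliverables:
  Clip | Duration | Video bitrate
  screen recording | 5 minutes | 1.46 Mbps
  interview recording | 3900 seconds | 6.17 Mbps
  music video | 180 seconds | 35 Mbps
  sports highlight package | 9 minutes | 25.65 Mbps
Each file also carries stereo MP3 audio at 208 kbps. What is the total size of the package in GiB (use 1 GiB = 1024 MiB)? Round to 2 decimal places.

5.32 GiB

Audio: 208 kbps = 0.208 Mbps.
screen recording: 1.668 Mbps × 300 s = 500.4 Mb
interview recording: 6.378 Mbps × 3900 s = 24874.2 Mb
music video: 35.208 Mbps × 180 s = 6337.4 Mb
sports highlight package: 25.858 Mbps × 540 s = 13963.3 Mb
Total: 45675.4 Mb = 5709.4 MB.
= 5.317 GiB.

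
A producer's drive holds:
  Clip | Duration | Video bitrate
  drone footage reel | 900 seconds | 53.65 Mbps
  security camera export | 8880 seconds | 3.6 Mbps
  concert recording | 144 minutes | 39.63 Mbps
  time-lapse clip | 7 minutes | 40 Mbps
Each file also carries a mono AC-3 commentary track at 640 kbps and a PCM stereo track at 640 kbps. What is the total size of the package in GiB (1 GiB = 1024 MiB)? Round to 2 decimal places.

53.97 GiB

Audio total: 640 + 640 = 1280 kbps = 1.280 Mbps.
drone footage reel: 54.930 Mbps × 900 s = 49437.0 Mb
security camera export: 4.880 Mbps × 8880 s = 43334.4 Mb
concert recording: 40.910 Mbps × 8640 s = 353462.4 Mb
time-lapse clip: 41.280 Mbps × 420 s = 17337.6 Mb
Total: 463571.4 Mb = 57946.4 MB.
= 53.97 GiB.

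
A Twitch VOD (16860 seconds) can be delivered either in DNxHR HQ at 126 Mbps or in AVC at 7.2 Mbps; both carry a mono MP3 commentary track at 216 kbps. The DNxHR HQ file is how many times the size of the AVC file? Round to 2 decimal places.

17.02

Audio: 216 kbps = 0.216 Mbps.
DNxHR HQ: 126.216 Mbps × 16860 s = 2128001.8 Mb = 247.732 GiB.
AVC: 7.416 Mbps × 16860 s = 125033.8 Mb = 14.556 GiB.
Ratio: 247.732 / 14.556 = 17.019.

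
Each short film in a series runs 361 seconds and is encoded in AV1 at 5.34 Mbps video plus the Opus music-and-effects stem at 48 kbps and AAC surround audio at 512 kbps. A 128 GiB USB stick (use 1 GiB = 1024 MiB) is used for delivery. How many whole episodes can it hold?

Audio total: 48 + 512 = 560 kbps = 0.560 Mbps.
Total bitrate: 5.900 Mbps.
Per item: 5.900 Mbps × 361 s = 2,130 Mb = 266.2 MB.
Capacity: 128 GiB = 1,099,512 Mb; 516.23 items → 516 complete.

516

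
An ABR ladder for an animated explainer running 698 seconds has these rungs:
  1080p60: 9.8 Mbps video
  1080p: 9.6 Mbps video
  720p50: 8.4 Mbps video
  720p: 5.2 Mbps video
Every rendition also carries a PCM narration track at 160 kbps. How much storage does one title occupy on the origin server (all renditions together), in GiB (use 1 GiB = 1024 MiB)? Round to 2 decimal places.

2.73 GiB

Audio: 160 kbps = 0.160 Mbps.
Sum of rendition bitrates: (9.8+0.160) + (9.6+0.160) + (8.4+0.160) + (5.2+0.160) = 33.640 Mbps.
× 698 s = 23,481 Mb = 2,935 MB = 2.734 GiB.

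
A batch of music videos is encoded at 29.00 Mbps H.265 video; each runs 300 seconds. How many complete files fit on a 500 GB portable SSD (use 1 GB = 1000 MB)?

Per item: 29.000 Mbps × 300 s = 8,700 Mb = 1,088 MB.
Capacity: 500 GB = 4,000,000 Mb; 459.77 items → 459 complete.

459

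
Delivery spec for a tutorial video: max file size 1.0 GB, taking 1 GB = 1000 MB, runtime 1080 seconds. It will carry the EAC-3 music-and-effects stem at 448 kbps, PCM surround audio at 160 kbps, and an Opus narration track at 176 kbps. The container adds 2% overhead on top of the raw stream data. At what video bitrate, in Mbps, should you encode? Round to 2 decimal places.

6.48 Mbps

Budget: 1.0 GB = 8000.0 Mb.
Stream payload after overhead: 8000.0 / 1.02 = 7843.1 Mb.
Total bitrate budget: 7843.1 Mb / 1080 s = 7.262 Mbps.
Audio total: 448 + 160 + 176 = 784 kbps = 0.784 Mbps.
Video: 7.262 − 0.784 = 6.478 Mbps.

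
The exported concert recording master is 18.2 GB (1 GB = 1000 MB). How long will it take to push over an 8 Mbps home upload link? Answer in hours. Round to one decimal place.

5.1 hours

File: 18.2 GB = 145600.0 Mb.
At 8 Mbps: 145600.0 / 8 = 18200.0 s ≈ 5.06 hours.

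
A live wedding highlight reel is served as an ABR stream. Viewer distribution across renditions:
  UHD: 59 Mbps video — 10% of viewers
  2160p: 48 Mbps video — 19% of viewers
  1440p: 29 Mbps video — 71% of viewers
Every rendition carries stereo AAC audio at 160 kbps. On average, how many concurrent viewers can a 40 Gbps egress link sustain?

1118

Audio: 160 kbps = 0.160 Mbps.
Average per-viewer bitrate: 0.10×59.160 + 0.19×48.160 + 0.71×29.160 = 35.770 Mbps.
40 Gbps = 40,000 Mbps; 40,000 / 35.770 = 1118.26 → 1118.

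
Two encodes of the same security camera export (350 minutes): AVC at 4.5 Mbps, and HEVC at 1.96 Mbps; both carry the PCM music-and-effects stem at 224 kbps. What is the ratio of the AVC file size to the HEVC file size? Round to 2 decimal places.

350 min = 21000 s
Audio: 224 kbps = 0.224 Mbps.
AVC: 4.724 Mbps × 21000 s = 99204.0 Mb = 12.400 GB.
HEVC: 2.184 Mbps × 21000 s = 45864.0 Mb = 5.733 GB.
Ratio: 12.400 / 5.733 = 2.163.

2.16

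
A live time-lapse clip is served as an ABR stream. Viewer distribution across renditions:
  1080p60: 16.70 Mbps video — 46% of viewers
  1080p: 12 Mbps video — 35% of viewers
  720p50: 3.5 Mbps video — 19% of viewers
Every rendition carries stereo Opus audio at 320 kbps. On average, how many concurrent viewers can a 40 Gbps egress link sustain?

3108

Audio: 320 kbps = 0.320 Mbps.
Average per-viewer bitrate: 0.46×17.020 + 0.35×12.320 + 0.19×3.820 = 12.867 Mbps.
40 Gbps = 40,000 Mbps; 40,000 / 12.867 = 3108.73 → 3108.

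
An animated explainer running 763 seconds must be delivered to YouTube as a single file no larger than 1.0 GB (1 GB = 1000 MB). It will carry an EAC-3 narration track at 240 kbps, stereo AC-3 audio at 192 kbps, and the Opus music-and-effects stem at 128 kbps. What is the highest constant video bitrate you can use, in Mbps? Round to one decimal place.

Budget: 1.0 GB = 8000.0 Mb.
Total bitrate budget: 8000.0 Mb / 763 s = 10.485 Mbps.
Audio total: 240 + 192 + 128 = 560 kbps = 0.560 Mbps.
Video: 10.485 − 0.560 = 9.925 Mbps.

9.9 Mbps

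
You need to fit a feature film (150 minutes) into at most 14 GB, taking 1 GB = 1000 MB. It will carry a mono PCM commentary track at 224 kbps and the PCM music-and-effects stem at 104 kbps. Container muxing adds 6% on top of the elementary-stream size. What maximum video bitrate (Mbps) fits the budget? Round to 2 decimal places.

11.41 Mbps

Budget: 14 GB = 112000.0 Mb.
Stream payload after overhead: 112000.0 / 1.06 = 105660.4 Mb.
150 min = 9000 s
Total bitrate budget: 105660.4 Mb / 9000 s = 11.740 Mbps.
Audio total: 224 + 104 = 328 kbps = 0.328 Mbps.
Video: 11.740 − 0.328 = 11.412 Mbps.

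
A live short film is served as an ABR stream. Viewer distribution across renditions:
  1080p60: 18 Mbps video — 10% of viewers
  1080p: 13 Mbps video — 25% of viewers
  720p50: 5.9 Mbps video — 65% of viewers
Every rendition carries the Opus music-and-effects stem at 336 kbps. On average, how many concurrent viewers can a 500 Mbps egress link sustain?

Audio: 336 kbps = 0.336 Mbps.
Average per-viewer bitrate: 0.10×18.336 + 0.25×13.336 + 0.65×6.236 = 9.221 Mbps.
500 Mbps = 500.0 Mbps; 500.0 / 9.221 = 54.22 → 54.

54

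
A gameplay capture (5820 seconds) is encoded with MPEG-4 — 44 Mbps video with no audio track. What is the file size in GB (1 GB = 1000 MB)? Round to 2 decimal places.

Total bitrate: 44 Mbps.
Stream data: 44.000 Mbps × 5820 s = 256080.0 Mb.
256,080 Mb ÷ 8 = 32,010 MB → 32.01 GB.

32.01 GB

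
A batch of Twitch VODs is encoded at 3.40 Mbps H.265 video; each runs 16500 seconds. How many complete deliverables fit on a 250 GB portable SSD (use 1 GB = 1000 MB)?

35

Per item: 3.400 Mbps × 16500 s = 56,100 Mb = 7,012 MB.
Capacity: 250 GB = 2,000,000 Mb; 35.65 items → 35 complete.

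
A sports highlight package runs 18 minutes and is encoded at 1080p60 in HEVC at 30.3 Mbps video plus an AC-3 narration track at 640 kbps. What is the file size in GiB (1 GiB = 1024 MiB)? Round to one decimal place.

3.9 GiB

18 min = 1080 s
Audio: 640 kbps = 0.640 Mbps.
Total bitrate: 30.3 + 0.640 = 30.940 Mbps.
Stream data: 30.940 Mbps × 1080 s = 33415.2 Mb.
33,415 Mb = 4,176,900,000 bytes ÷ 1,073,741,824 = 3.890 GiB.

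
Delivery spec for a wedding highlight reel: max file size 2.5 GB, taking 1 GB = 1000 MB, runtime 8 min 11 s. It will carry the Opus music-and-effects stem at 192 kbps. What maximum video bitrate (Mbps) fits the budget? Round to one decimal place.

40.5 Mbps

Budget: 2.5 GB = 20000.0 Mb.
8 min 11 s = 491 s
Total bitrate budget: 20000.0 Mb / 491 s = 40.733 Mbps.
Audio: 192 kbps = 0.192 Mbps.
Video: 40.733 − 0.192 = 40.541 Mbps.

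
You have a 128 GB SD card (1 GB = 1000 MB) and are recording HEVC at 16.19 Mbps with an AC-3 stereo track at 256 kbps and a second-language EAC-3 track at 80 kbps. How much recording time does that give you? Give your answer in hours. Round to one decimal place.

Audio total: 256 + 80 = 336 kbps = 0.336 Mbps.
Total bitrate: 16.19 + 0.336 = 16.526 Mbps.
Capacity: 128 GB = 1,024,000 Mb.
Recording time: 1,024,000 / 16.526 = 61,963 s ≈ 17.2 hours.

17.2 hours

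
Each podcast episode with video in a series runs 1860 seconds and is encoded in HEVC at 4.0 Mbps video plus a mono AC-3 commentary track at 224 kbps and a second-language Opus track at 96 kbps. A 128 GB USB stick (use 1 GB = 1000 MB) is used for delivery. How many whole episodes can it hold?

127

Audio total: 224 + 96 = 320 kbps = 0.320 Mbps.
Total bitrate: 4.320 Mbps.
Per item: 4.320 Mbps × 1860 s = 8,035 Mb = 1,004 MB.
Capacity: 128 GB = 1,024,000 Mb; 127.44 items → 127 complete.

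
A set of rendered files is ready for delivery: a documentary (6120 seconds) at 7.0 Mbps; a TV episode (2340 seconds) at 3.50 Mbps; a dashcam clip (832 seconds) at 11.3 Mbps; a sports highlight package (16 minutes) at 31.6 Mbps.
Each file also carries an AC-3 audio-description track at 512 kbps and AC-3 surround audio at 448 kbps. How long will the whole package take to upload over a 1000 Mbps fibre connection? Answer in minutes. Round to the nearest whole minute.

2 minutes

Audio total: 512 + 448 = 960 kbps = 0.960 Mbps.
documentary: 7.960 Mbps × 6120 s = 48715.2 Mb
TV episode: 4.460 Mbps × 2340 s = 10436.4 Mb
dashcam clip: 12.260 Mbps × 832 s = 10200.3 Mb
sports highlight package: 32.560 Mbps × 960 s = 31257.6 Mb
Total: 100609.5 Mb = 12576.2 MB.
At 1000 Mbps: 100609.5 / 1000 = 101 s ≈ 1.68 minutes.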